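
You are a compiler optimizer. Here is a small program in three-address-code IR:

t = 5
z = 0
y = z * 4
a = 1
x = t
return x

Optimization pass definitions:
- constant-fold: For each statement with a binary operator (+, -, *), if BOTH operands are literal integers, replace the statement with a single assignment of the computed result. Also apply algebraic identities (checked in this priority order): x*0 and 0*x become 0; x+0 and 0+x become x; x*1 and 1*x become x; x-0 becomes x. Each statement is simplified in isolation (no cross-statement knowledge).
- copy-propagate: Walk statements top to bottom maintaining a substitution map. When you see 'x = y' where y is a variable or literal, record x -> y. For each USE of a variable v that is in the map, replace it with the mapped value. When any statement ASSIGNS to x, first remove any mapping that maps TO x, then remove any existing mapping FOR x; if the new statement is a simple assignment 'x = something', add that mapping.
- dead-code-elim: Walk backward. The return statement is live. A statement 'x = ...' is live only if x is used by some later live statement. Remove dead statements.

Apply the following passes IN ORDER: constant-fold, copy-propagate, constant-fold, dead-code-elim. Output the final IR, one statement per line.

Initial IR:
  t = 5
  z = 0
  y = z * 4
  a = 1
  x = t
  return x
After constant-fold (6 stmts):
  t = 5
  z = 0
  y = z * 4
  a = 1
  x = t
  return x
After copy-propagate (6 stmts):
  t = 5
  z = 0
  y = 0 * 4
  a = 1
  x = 5
  return 5
After constant-fold (6 stmts):
  t = 5
  z = 0
  y = 0
  a = 1
  x = 5
  return 5
After dead-code-elim (1 stmts):
  return 5

Answer: return 5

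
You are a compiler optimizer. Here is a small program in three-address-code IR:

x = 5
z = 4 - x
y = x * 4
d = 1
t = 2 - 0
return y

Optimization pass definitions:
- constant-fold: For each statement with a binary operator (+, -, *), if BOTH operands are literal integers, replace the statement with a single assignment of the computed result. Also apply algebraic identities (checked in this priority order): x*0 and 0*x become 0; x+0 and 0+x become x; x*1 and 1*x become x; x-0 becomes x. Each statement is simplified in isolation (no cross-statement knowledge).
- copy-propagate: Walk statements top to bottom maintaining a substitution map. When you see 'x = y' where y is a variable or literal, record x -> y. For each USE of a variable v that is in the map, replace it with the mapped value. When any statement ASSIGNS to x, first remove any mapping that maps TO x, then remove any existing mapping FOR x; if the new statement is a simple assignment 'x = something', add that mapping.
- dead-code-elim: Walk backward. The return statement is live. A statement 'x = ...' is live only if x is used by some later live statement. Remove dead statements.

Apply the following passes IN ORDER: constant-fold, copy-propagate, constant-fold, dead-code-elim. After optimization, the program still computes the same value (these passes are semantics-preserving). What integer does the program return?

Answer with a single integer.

Initial IR:
  x = 5
  z = 4 - x
  y = x * 4
  d = 1
  t = 2 - 0
  return y
After constant-fold (6 stmts):
  x = 5
  z = 4 - x
  y = x * 4
  d = 1
  t = 2
  return y
After copy-propagate (6 stmts):
  x = 5
  z = 4 - 5
  y = 5 * 4
  d = 1
  t = 2
  return y
After constant-fold (6 stmts):
  x = 5
  z = -1
  y = 20
  d = 1
  t = 2
  return y
After dead-code-elim (2 stmts):
  y = 20
  return y
Evaluate:
  x = 5  =>  x = 5
  z = 4 - x  =>  z = -1
  y = x * 4  =>  y = 20
  d = 1  =>  d = 1
  t = 2 - 0  =>  t = 2
  return y = 20

Answer: 20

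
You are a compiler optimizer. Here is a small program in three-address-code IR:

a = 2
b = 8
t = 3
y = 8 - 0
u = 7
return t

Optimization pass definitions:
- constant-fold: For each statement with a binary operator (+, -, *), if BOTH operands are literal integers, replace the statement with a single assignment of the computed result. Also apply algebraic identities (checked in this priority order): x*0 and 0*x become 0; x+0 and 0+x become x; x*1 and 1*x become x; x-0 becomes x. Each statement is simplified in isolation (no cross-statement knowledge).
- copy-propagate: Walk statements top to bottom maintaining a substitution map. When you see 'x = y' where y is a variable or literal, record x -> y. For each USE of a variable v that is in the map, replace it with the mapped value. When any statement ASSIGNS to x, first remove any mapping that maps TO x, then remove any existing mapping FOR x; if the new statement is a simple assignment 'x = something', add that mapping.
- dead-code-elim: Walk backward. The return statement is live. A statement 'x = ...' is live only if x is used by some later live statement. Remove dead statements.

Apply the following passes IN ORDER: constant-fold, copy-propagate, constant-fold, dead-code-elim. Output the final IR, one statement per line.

Answer: return 3

Derivation:
Initial IR:
  a = 2
  b = 8
  t = 3
  y = 8 - 0
  u = 7
  return t
After constant-fold (6 stmts):
  a = 2
  b = 8
  t = 3
  y = 8
  u = 7
  return t
After copy-propagate (6 stmts):
  a = 2
  b = 8
  t = 3
  y = 8
  u = 7
  return 3
After constant-fold (6 stmts):
  a = 2
  b = 8
  t = 3
  y = 8
  u = 7
  return 3
After dead-code-elim (1 stmts):
  return 3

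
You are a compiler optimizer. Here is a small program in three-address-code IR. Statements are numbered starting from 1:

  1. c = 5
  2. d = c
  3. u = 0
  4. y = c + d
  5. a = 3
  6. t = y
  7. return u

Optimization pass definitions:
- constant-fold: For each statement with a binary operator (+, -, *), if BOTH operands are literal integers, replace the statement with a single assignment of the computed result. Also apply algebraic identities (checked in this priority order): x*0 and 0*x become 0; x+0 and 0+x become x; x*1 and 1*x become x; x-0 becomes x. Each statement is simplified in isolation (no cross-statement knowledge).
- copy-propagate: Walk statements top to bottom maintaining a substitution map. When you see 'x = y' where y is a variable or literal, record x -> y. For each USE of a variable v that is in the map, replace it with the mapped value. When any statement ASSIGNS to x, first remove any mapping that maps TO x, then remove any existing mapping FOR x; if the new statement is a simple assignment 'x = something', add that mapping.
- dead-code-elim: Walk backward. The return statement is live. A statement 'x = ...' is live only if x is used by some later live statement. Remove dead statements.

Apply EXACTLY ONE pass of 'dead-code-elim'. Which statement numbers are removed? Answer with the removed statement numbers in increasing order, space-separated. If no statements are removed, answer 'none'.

Backward liveness scan:
Stmt 1 'c = 5': DEAD (c not in live set [])
Stmt 2 'd = c': DEAD (d not in live set [])
Stmt 3 'u = 0': KEEP (u is live); live-in = []
Stmt 4 'y = c + d': DEAD (y not in live set ['u'])
Stmt 5 'a = 3': DEAD (a not in live set ['u'])
Stmt 6 't = y': DEAD (t not in live set ['u'])
Stmt 7 'return u': KEEP (return); live-in = ['u']
Removed statement numbers: [1, 2, 4, 5, 6]
Surviving IR:
  u = 0
  return u

Answer: 1 2 4 5 6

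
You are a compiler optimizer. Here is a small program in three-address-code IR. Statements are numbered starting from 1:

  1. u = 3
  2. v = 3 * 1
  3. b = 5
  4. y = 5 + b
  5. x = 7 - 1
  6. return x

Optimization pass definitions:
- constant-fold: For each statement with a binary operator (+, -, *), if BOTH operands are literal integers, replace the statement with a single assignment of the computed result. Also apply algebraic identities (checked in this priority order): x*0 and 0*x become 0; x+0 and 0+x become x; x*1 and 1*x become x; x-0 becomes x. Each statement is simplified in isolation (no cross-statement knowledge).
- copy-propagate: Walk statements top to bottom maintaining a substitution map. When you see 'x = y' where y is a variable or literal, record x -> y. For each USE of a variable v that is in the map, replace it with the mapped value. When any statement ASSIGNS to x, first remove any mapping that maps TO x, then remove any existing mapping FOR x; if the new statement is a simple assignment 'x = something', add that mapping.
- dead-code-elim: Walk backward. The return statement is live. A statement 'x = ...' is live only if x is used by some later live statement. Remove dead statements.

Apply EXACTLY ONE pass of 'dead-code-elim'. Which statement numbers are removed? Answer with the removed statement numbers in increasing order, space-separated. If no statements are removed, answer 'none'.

Answer: 1 2 3 4

Derivation:
Backward liveness scan:
Stmt 1 'u = 3': DEAD (u not in live set [])
Stmt 2 'v = 3 * 1': DEAD (v not in live set [])
Stmt 3 'b = 5': DEAD (b not in live set [])
Stmt 4 'y = 5 + b': DEAD (y not in live set [])
Stmt 5 'x = 7 - 1': KEEP (x is live); live-in = []
Stmt 6 'return x': KEEP (return); live-in = ['x']
Removed statement numbers: [1, 2, 3, 4]
Surviving IR:
  x = 7 - 1
  return x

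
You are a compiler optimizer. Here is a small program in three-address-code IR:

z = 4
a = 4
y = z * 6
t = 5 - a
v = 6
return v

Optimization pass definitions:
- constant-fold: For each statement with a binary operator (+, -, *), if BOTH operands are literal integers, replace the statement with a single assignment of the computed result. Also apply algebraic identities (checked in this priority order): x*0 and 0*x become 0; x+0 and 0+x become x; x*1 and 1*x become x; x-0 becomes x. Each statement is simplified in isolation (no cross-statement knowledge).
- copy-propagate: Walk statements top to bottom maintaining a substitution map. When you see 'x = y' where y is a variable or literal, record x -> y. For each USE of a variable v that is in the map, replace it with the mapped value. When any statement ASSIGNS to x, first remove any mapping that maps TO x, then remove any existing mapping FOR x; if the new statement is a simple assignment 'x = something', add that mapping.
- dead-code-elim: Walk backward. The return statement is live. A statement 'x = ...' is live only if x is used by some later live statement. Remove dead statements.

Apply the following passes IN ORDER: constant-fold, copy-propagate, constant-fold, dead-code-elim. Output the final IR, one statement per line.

Initial IR:
  z = 4
  a = 4
  y = z * 6
  t = 5 - a
  v = 6
  return v
After constant-fold (6 stmts):
  z = 4
  a = 4
  y = z * 6
  t = 5 - a
  v = 6
  return v
After copy-propagate (6 stmts):
  z = 4
  a = 4
  y = 4 * 6
  t = 5 - 4
  v = 6
  return 6
After constant-fold (6 stmts):
  z = 4
  a = 4
  y = 24
  t = 1
  v = 6
  return 6
After dead-code-elim (1 stmts):
  return 6

Answer: return 6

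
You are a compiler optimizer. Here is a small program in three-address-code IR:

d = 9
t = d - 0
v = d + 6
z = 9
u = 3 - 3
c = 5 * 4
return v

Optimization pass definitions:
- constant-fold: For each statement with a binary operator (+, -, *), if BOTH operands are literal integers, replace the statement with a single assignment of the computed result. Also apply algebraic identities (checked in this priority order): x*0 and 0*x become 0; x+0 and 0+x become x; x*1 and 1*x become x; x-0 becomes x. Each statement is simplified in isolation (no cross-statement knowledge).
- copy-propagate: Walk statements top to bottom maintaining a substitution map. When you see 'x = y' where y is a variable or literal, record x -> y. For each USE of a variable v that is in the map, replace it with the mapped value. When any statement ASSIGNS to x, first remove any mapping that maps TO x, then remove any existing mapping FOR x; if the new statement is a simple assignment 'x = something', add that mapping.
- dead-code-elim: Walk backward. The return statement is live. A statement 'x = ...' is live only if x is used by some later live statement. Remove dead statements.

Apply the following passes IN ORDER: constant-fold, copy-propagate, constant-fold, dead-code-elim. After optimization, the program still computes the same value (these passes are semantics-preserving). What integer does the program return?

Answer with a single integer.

Answer: 15

Derivation:
Initial IR:
  d = 9
  t = d - 0
  v = d + 6
  z = 9
  u = 3 - 3
  c = 5 * 4
  return v
After constant-fold (7 stmts):
  d = 9
  t = d
  v = d + 6
  z = 9
  u = 0
  c = 20
  return v
After copy-propagate (7 stmts):
  d = 9
  t = 9
  v = 9 + 6
  z = 9
  u = 0
  c = 20
  return v
After constant-fold (7 stmts):
  d = 9
  t = 9
  v = 15
  z = 9
  u = 0
  c = 20
  return v
After dead-code-elim (2 stmts):
  v = 15
  return v
Evaluate:
  d = 9  =>  d = 9
  t = d - 0  =>  t = 9
  v = d + 6  =>  v = 15
  z = 9  =>  z = 9
  u = 3 - 3  =>  u = 0
  c = 5 * 4  =>  c = 20
  return v = 15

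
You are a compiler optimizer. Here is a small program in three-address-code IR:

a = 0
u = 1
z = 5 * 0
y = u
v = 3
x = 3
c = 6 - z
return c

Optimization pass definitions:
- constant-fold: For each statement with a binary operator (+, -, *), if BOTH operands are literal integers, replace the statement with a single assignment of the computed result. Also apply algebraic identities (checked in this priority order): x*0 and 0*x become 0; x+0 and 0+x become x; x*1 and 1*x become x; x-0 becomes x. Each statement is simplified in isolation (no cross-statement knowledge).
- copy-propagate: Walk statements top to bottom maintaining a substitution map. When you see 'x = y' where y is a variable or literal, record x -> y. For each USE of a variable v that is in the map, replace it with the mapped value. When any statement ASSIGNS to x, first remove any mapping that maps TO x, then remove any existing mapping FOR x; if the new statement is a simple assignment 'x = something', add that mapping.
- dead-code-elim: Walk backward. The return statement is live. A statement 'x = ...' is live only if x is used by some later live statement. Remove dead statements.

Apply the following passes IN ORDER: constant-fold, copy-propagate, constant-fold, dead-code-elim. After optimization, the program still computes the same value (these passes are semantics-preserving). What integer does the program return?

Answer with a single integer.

Initial IR:
  a = 0
  u = 1
  z = 5 * 0
  y = u
  v = 3
  x = 3
  c = 6 - z
  return c
After constant-fold (8 stmts):
  a = 0
  u = 1
  z = 0
  y = u
  v = 3
  x = 3
  c = 6 - z
  return c
After copy-propagate (8 stmts):
  a = 0
  u = 1
  z = 0
  y = 1
  v = 3
  x = 3
  c = 6 - 0
  return c
After constant-fold (8 stmts):
  a = 0
  u = 1
  z = 0
  y = 1
  v = 3
  x = 3
  c = 6
  return c
After dead-code-elim (2 stmts):
  c = 6
  return c
Evaluate:
  a = 0  =>  a = 0
  u = 1  =>  u = 1
  z = 5 * 0  =>  z = 0
  y = u  =>  y = 1
  v = 3  =>  v = 3
  x = 3  =>  x = 3
  c = 6 - z  =>  c = 6
  return c = 6

Answer: 6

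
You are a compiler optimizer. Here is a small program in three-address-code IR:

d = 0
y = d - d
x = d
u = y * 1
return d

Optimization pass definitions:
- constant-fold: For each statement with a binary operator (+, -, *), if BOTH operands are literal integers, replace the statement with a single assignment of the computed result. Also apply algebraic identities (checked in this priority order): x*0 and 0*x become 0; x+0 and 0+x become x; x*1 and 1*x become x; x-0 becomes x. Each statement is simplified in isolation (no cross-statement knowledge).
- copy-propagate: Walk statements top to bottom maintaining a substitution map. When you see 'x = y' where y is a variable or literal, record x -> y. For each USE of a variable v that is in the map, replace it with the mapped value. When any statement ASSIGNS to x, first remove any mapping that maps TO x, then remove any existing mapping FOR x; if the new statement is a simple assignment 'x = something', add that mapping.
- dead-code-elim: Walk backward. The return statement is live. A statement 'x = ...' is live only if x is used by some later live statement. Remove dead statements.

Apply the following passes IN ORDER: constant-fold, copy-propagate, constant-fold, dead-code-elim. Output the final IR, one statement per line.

Answer: return 0

Derivation:
Initial IR:
  d = 0
  y = d - d
  x = d
  u = y * 1
  return d
After constant-fold (5 stmts):
  d = 0
  y = d - d
  x = d
  u = y
  return d
After copy-propagate (5 stmts):
  d = 0
  y = 0 - 0
  x = 0
  u = y
  return 0
After constant-fold (5 stmts):
  d = 0
  y = 0
  x = 0
  u = y
  return 0
After dead-code-elim (1 stmts):
  return 0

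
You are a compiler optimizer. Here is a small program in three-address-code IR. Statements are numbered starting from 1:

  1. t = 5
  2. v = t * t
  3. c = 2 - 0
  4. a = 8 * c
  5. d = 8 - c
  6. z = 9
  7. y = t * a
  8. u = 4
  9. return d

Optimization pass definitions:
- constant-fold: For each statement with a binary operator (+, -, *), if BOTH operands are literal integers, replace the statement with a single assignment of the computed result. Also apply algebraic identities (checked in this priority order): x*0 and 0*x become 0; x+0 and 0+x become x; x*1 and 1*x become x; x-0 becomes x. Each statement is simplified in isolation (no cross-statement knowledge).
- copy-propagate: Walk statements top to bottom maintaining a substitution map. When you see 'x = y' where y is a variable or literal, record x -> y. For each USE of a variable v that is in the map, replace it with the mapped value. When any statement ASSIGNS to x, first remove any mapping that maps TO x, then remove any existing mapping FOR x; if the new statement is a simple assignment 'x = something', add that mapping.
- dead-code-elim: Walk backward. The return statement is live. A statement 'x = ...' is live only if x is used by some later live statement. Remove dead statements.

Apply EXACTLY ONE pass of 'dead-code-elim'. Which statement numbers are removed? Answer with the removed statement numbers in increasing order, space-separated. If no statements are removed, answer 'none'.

Backward liveness scan:
Stmt 1 't = 5': DEAD (t not in live set [])
Stmt 2 'v = t * t': DEAD (v not in live set [])
Stmt 3 'c = 2 - 0': KEEP (c is live); live-in = []
Stmt 4 'a = 8 * c': DEAD (a not in live set ['c'])
Stmt 5 'd = 8 - c': KEEP (d is live); live-in = ['c']
Stmt 6 'z = 9': DEAD (z not in live set ['d'])
Stmt 7 'y = t * a': DEAD (y not in live set ['d'])
Stmt 8 'u = 4': DEAD (u not in live set ['d'])
Stmt 9 'return d': KEEP (return); live-in = ['d']
Removed statement numbers: [1, 2, 4, 6, 7, 8]
Surviving IR:
  c = 2 - 0
  d = 8 - c
  return d

Answer: 1 2 4 6 7 8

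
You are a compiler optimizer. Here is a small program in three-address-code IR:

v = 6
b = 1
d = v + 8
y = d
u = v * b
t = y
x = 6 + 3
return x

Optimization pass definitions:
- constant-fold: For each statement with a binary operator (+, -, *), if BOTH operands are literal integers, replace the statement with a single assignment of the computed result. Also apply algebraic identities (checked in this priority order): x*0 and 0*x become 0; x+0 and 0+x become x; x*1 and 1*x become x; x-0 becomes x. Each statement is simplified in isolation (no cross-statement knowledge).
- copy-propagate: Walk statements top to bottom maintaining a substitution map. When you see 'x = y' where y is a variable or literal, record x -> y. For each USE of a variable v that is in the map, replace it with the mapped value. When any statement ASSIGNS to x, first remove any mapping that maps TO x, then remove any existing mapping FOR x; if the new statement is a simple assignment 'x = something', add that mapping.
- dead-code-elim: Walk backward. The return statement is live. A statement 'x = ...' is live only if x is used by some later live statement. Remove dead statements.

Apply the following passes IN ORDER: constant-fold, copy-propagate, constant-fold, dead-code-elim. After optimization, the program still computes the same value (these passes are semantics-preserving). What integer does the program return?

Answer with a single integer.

Answer: 9

Derivation:
Initial IR:
  v = 6
  b = 1
  d = v + 8
  y = d
  u = v * b
  t = y
  x = 6 + 3
  return x
After constant-fold (8 stmts):
  v = 6
  b = 1
  d = v + 8
  y = d
  u = v * b
  t = y
  x = 9
  return x
After copy-propagate (8 stmts):
  v = 6
  b = 1
  d = 6 + 8
  y = d
  u = 6 * 1
  t = d
  x = 9
  return 9
After constant-fold (8 stmts):
  v = 6
  b = 1
  d = 14
  y = d
  u = 6
  t = d
  x = 9
  return 9
After dead-code-elim (1 stmts):
  return 9
Evaluate:
  v = 6  =>  v = 6
  b = 1  =>  b = 1
  d = v + 8  =>  d = 14
  y = d  =>  y = 14
  u = v * b  =>  u = 6
  t = y  =>  t = 14
  x = 6 + 3  =>  x = 9
  return x = 9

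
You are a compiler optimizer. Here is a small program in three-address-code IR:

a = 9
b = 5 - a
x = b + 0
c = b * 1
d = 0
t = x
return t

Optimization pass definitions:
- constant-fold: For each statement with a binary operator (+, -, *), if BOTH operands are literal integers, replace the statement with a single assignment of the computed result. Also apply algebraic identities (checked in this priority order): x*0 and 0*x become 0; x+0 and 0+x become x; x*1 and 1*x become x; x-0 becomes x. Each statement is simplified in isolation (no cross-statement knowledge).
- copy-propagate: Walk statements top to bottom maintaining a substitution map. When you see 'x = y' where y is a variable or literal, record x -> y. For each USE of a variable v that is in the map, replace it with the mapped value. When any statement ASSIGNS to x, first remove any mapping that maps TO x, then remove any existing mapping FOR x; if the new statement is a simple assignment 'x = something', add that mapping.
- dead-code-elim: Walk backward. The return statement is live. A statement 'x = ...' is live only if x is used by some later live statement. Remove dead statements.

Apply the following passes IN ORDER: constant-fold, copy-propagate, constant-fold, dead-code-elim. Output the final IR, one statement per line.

Initial IR:
  a = 9
  b = 5 - a
  x = b + 0
  c = b * 1
  d = 0
  t = x
  return t
After constant-fold (7 stmts):
  a = 9
  b = 5 - a
  x = b
  c = b
  d = 0
  t = x
  return t
After copy-propagate (7 stmts):
  a = 9
  b = 5 - 9
  x = b
  c = b
  d = 0
  t = b
  return b
After constant-fold (7 stmts):
  a = 9
  b = -4
  x = b
  c = b
  d = 0
  t = b
  return b
After dead-code-elim (2 stmts):
  b = -4
  return b

Answer: b = -4
return b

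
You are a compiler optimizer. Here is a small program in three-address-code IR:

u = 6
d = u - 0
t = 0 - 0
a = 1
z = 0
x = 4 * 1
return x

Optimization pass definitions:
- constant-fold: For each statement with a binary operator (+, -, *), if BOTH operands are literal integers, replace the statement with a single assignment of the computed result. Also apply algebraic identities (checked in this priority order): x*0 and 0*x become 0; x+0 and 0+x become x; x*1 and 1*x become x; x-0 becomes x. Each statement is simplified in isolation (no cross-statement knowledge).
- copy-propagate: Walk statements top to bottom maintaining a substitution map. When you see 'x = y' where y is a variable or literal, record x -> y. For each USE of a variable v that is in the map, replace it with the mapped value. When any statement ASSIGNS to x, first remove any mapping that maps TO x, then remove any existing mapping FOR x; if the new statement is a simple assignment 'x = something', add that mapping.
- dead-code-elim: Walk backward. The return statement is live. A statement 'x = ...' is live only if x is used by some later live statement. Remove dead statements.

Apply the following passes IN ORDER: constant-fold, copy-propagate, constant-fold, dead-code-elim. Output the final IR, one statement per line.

Initial IR:
  u = 6
  d = u - 0
  t = 0 - 0
  a = 1
  z = 0
  x = 4 * 1
  return x
After constant-fold (7 stmts):
  u = 6
  d = u
  t = 0
  a = 1
  z = 0
  x = 4
  return x
After copy-propagate (7 stmts):
  u = 6
  d = 6
  t = 0
  a = 1
  z = 0
  x = 4
  return 4
After constant-fold (7 stmts):
  u = 6
  d = 6
  t = 0
  a = 1
  z = 0
  x = 4
  return 4
After dead-code-elim (1 stmts):
  return 4

Answer: return 4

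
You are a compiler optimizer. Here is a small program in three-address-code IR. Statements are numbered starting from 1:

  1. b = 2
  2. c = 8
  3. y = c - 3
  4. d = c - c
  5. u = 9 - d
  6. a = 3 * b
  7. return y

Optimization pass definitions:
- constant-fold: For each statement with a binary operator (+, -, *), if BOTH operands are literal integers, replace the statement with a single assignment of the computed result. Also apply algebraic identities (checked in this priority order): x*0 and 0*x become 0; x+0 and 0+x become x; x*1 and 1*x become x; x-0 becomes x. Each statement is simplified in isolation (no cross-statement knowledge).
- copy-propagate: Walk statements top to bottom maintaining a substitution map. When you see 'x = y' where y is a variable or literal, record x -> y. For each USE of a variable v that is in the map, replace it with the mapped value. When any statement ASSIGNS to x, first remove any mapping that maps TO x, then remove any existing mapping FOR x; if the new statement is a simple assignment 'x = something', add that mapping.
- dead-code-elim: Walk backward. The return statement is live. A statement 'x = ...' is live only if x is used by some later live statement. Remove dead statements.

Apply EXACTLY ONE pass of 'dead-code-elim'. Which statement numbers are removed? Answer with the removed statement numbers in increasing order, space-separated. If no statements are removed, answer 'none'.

Backward liveness scan:
Stmt 1 'b = 2': DEAD (b not in live set [])
Stmt 2 'c = 8': KEEP (c is live); live-in = []
Stmt 3 'y = c - 3': KEEP (y is live); live-in = ['c']
Stmt 4 'd = c - c': DEAD (d not in live set ['y'])
Stmt 5 'u = 9 - d': DEAD (u not in live set ['y'])
Stmt 6 'a = 3 * b': DEAD (a not in live set ['y'])
Stmt 7 'return y': KEEP (return); live-in = ['y']
Removed statement numbers: [1, 4, 5, 6]
Surviving IR:
  c = 8
  y = c - 3
  return y

Answer: 1 4 5 6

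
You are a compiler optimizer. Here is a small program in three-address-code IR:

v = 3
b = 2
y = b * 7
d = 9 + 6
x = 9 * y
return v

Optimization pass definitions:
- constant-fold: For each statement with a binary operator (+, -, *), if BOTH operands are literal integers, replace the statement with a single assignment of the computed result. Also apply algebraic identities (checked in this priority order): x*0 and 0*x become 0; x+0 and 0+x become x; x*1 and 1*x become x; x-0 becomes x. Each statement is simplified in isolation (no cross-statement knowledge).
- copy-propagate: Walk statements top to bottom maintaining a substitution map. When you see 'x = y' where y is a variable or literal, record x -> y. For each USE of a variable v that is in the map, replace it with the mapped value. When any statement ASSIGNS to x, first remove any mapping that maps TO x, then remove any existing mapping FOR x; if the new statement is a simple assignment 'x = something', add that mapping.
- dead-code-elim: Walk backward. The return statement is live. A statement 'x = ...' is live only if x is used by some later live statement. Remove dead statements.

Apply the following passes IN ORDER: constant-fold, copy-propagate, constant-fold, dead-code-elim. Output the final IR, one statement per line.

Answer: return 3

Derivation:
Initial IR:
  v = 3
  b = 2
  y = b * 7
  d = 9 + 6
  x = 9 * y
  return v
After constant-fold (6 stmts):
  v = 3
  b = 2
  y = b * 7
  d = 15
  x = 9 * y
  return v
After copy-propagate (6 stmts):
  v = 3
  b = 2
  y = 2 * 7
  d = 15
  x = 9 * y
  return 3
After constant-fold (6 stmts):
  v = 3
  b = 2
  y = 14
  d = 15
  x = 9 * y
  return 3
After dead-code-elim (1 stmts):
  return 3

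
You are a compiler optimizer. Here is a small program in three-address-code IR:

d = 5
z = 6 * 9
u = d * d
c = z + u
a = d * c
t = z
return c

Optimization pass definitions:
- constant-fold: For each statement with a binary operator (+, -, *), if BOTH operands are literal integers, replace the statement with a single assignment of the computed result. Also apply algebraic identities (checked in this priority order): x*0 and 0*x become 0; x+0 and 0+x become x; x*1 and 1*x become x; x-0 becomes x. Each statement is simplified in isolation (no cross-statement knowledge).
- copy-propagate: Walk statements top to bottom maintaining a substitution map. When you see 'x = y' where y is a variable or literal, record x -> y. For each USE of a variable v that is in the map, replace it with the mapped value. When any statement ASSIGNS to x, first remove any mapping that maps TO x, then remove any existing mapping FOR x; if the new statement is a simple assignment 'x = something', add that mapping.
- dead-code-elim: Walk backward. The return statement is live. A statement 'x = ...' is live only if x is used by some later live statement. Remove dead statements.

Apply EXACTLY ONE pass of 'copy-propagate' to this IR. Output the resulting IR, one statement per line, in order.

Answer: d = 5
z = 6 * 9
u = 5 * 5
c = z + u
a = 5 * c
t = z
return c

Derivation:
Applying copy-propagate statement-by-statement:
  [1] d = 5  (unchanged)
  [2] z = 6 * 9  (unchanged)
  [3] u = d * d  -> u = 5 * 5
  [4] c = z + u  (unchanged)
  [5] a = d * c  -> a = 5 * c
  [6] t = z  (unchanged)
  [7] return c  (unchanged)
Result (7 stmts):
  d = 5
  z = 6 * 9
  u = 5 * 5
  c = z + u
  a = 5 * c
  t = z
  return c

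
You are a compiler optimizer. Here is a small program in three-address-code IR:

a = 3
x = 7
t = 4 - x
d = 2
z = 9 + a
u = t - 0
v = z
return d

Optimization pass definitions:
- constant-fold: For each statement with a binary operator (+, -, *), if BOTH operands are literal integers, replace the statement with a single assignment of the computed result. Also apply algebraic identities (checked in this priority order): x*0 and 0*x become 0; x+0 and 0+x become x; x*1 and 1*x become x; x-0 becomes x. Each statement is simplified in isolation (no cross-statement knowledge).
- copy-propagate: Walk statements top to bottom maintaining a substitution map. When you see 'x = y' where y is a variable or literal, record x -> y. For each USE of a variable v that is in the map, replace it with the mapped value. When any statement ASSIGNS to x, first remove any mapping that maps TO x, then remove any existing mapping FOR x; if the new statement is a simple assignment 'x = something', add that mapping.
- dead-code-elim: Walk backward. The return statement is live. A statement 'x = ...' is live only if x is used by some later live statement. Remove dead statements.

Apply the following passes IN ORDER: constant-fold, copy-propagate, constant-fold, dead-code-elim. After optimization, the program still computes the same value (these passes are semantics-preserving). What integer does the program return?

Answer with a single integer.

Answer: 2

Derivation:
Initial IR:
  a = 3
  x = 7
  t = 4 - x
  d = 2
  z = 9 + a
  u = t - 0
  v = z
  return d
After constant-fold (8 stmts):
  a = 3
  x = 7
  t = 4 - x
  d = 2
  z = 9 + a
  u = t
  v = z
  return d
After copy-propagate (8 stmts):
  a = 3
  x = 7
  t = 4 - 7
  d = 2
  z = 9 + 3
  u = t
  v = z
  return 2
After constant-fold (8 stmts):
  a = 3
  x = 7
  t = -3
  d = 2
  z = 12
  u = t
  v = z
  return 2
After dead-code-elim (1 stmts):
  return 2
Evaluate:
  a = 3  =>  a = 3
  x = 7  =>  x = 7
  t = 4 - x  =>  t = -3
  d = 2  =>  d = 2
  z = 9 + a  =>  z = 12
  u = t - 0  =>  u = -3
  v = z  =>  v = 12
  return d = 2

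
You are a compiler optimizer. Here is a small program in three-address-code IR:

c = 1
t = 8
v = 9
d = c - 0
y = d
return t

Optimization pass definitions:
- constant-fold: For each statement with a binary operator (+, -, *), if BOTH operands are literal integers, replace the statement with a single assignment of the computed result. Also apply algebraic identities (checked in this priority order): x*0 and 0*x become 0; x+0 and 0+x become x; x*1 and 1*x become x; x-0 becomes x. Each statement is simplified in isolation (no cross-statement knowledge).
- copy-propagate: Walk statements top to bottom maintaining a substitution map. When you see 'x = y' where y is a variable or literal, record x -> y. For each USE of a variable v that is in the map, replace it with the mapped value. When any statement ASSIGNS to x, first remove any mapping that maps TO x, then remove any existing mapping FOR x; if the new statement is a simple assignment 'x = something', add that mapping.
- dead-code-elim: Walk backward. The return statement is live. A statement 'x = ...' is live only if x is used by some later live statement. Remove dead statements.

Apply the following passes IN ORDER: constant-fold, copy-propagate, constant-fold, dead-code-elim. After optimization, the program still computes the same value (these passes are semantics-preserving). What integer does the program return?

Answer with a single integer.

Initial IR:
  c = 1
  t = 8
  v = 9
  d = c - 0
  y = d
  return t
After constant-fold (6 stmts):
  c = 1
  t = 8
  v = 9
  d = c
  y = d
  return t
After copy-propagate (6 stmts):
  c = 1
  t = 8
  v = 9
  d = 1
  y = 1
  return 8
After constant-fold (6 stmts):
  c = 1
  t = 8
  v = 9
  d = 1
  y = 1
  return 8
After dead-code-elim (1 stmts):
  return 8
Evaluate:
  c = 1  =>  c = 1
  t = 8  =>  t = 8
  v = 9  =>  v = 9
  d = c - 0  =>  d = 1
  y = d  =>  y = 1
  return t = 8

Answer: 8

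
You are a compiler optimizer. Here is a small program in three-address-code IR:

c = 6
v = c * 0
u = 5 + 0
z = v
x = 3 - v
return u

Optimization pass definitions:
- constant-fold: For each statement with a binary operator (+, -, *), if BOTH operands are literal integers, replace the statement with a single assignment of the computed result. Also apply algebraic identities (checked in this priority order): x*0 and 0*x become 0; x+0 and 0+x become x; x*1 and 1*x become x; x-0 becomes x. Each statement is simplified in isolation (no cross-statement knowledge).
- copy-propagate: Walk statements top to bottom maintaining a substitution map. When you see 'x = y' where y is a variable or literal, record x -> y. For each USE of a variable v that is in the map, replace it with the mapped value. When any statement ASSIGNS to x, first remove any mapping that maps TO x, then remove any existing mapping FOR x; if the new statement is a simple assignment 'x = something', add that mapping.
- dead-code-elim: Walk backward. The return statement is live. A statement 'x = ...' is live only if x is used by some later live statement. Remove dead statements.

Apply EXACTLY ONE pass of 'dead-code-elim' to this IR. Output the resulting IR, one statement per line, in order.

Answer: u = 5 + 0
return u

Derivation:
Applying dead-code-elim statement-by-statement:
  [6] return u  -> KEEP (return); live=['u']
  [5] x = 3 - v  -> DEAD (x not live)
  [4] z = v  -> DEAD (z not live)
  [3] u = 5 + 0  -> KEEP; live=[]
  [2] v = c * 0  -> DEAD (v not live)
  [1] c = 6  -> DEAD (c not live)
Result (2 stmts):
  u = 5 + 0
  return u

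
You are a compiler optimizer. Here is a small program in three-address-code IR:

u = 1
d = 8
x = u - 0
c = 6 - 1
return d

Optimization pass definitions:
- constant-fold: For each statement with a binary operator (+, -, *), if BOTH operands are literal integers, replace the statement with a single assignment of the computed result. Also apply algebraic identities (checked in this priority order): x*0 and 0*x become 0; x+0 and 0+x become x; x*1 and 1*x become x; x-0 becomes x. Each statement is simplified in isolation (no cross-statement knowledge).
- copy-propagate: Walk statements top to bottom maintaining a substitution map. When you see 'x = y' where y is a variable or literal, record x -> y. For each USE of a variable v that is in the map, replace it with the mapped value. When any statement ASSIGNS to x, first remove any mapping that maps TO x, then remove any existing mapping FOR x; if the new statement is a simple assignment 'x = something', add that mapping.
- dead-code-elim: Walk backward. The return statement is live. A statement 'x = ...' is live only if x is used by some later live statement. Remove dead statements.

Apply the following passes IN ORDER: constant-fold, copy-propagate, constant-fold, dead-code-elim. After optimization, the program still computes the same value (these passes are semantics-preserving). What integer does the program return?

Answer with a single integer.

Answer: 8

Derivation:
Initial IR:
  u = 1
  d = 8
  x = u - 0
  c = 6 - 1
  return d
After constant-fold (5 stmts):
  u = 1
  d = 8
  x = u
  c = 5
  return d
After copy-propagate (5 stmts):
  u = 1
  d = 8
  x = 1
  c = 5
  return 8
After constant-fold (5 stmts):
  u = 1
  d = 8
  x = 1
  c = 5
  return 8
After dead-code-elim (1 stmts):
  return 8
Evaluate:
  u = 1  =>  u = 1
  d = 8  =>  d = 8
  x = u - 0  =>  x = 1
  c = 6 - 1  =>  c = 5
  return d = 8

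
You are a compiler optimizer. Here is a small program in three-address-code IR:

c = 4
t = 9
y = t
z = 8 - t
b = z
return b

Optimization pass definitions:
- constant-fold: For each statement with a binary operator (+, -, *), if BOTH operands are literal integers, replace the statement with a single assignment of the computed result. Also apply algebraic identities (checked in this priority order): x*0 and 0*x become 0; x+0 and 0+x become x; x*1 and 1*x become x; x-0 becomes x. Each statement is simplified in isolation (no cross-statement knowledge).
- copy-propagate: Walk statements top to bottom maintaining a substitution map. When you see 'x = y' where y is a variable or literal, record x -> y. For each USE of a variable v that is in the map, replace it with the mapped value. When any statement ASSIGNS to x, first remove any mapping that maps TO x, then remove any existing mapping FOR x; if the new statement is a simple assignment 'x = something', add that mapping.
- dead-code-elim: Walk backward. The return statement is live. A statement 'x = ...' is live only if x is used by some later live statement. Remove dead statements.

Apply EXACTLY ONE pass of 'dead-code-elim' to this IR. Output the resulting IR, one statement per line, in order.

Answer: t = 9
z = 8 - t
b = z
return b

Derivation:
Applying dead-code-elim statement-by-statement:
  [6] return b  -> KEEP (return); live=['b']
  [5] b = z  -> KEEP; live=['z']
  [4] z = 8 - t  -> KEEP; live=['t']
  [3] y = t  -> DEAD (y not live)
  [2] t = 9  -> KEEP; live=[]
  [1] c = 4  -> DEAD (c not live)
Result (4 stmts):
  t = 9
  z = 8 - t
  b = z
  return b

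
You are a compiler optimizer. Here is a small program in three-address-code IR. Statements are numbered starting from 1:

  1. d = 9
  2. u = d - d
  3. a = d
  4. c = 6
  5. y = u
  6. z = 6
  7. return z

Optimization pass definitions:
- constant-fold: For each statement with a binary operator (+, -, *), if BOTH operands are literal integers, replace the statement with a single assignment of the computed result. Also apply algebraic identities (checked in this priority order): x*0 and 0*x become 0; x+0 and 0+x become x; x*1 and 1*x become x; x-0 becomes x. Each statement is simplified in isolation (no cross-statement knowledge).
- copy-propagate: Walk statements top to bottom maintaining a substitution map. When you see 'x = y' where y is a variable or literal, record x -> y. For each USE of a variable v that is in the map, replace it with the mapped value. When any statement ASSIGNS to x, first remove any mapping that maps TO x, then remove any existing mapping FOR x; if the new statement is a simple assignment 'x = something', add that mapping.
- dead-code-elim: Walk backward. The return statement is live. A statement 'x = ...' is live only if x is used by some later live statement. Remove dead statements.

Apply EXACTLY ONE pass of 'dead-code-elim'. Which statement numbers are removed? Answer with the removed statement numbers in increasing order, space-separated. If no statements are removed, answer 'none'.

Answer: 1 2 3 4 5

Derivation:
Backward liveness scan:
Stmt 1 'd = 9': DEAD (d not in live set [])
Stmt 2 'u = d - d': DEAD (u not in live set [])
Stmt 3 'a = d': DEAD (a not in live set [])
Stmt 4 'c = 6': DEAD (c not in live set [])
Stmt 5 'y = u': DEAD (y not in live set [])
Stmt 6 'z = 6': KEEP (z is live); live-in = []
Stmt 7 'return z': KEEP (return); live-in = ['z']
Removed statement numbers: [1, 2, 3, 4, 5]
Surviving IR:
  z = 6
  return z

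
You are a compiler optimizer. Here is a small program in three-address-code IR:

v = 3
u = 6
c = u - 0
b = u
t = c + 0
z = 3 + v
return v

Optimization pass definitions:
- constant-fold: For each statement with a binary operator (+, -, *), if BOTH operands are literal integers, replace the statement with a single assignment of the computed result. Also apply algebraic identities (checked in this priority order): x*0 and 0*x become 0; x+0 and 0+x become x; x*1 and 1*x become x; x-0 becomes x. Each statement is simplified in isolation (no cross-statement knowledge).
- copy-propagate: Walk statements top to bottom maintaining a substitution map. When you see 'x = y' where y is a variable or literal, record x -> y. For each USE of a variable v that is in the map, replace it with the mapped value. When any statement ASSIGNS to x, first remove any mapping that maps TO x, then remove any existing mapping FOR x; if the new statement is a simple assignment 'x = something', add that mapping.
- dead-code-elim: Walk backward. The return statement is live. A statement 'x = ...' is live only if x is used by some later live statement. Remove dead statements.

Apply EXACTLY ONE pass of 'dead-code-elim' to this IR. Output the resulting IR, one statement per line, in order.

Applying dead-code-elim statement-by-statement:
  [7] return v  -> KEEP (return); live=['v']
  [6] z = 3 + v  -> DEAD (z not live)
  [5] t = c + 0  -> DEAD (t not live)
  [4] b = u  -> DEAD (b not live)
  [3] c = u - 0  -> DEAD (c not live)
  [2] u = 6  -> DEAD (u not live)
  [1] v = 3  -> KEEP; live=[]
Result (2 stmts):
  v = 3
  return v

Answer: v = 3
return v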